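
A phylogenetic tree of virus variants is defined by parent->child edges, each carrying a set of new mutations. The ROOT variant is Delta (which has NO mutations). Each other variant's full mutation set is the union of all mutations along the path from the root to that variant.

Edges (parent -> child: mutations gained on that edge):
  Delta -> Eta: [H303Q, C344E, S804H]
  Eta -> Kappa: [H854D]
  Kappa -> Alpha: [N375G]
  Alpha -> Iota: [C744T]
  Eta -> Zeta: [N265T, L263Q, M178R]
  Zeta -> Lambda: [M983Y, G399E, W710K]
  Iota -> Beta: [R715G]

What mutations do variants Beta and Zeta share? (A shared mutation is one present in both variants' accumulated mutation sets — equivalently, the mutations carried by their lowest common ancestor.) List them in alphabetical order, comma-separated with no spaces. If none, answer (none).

Accumulating mutations along path to Beta:
  At Delta: gained [] -> total []
  At Eta: gained ['H303Q', 'C344E', 'S804H'] -> total ['C344E', 'H303Q', 'S804H']
  At Kappa: gained ['H854D'] -> total ['C344E', 'H303Q', 'H854D', 'S804H']
  At Alpha: gained ['N375G'] -> total ['C344E', 'H303Q', 'H854D', 'N375G', 'S804H']
  At Iota: gained ['C744T'] -> total ['C344E', 'C744T', 'H303Q', 'H854D', 'N375G', 'S804H']
  At Beta: gained ['R715G'] -> total ['C344E', 'C744T', 'H303Q', 'H854D', 'N375G', 'R715G', 'S804H']
Mutations(Beta) = ['C344E', 'C744T', 'H303Q', 'H854D', 'N375G', 'R715G', 'S804H']
Accumulating mutations along path to Zeta:
  At Delta: gained [] -> total []
  At Eta: gained ['H303Q', 'C344E', 'S804H'] -> total ['C344E', 'H303Q', 'S804H']
  At Zeta: gained ['N265T', 'L263Q', 'M178R'] -> total ['C344E', 'H303Q', 'L263Q', 'M178R', 'N265T', 'S804H']
Mutations(Zeta) = ['C344E', 'H303Q', 'L263Q', 'M178R', 'N265T', 'S804H']
Intersection: ['C344E', 'C744T', 'H303Q', 'H854D', 'N375G', 'R715G', 'S804H'] ∩ ['C344E', 'H303Q', 'L263Q', 'M178R', 'N265T', 'S804H'] = ['C344E', 'H303Q', 'S804H']

Answer: C344E,H303Q,S804H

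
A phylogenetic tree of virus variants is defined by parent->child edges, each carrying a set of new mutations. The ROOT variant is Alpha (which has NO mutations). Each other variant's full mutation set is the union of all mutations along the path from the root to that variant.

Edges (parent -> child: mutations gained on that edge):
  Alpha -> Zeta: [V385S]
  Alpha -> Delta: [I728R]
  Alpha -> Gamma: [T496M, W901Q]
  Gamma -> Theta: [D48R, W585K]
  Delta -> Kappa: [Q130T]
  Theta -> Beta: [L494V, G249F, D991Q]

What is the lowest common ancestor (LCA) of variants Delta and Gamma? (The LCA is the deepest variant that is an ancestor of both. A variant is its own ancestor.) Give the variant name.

Answer: Alpha

Derivation:
Path from root to Delta: Alpha -> Delta
  ancestors of Delta: {Alpha, Delta}
Path from root to Gamma: Alpha -> Gamma
  ancestors of Gamma: {Alpha, Gamma}
Common ancestors: {Alpha}
Walk up from Gamma: Gamma (not in ancestors of Delta), Alpha (in ancestors of Delta)
Deepest common ancestor (LCA) = Alpha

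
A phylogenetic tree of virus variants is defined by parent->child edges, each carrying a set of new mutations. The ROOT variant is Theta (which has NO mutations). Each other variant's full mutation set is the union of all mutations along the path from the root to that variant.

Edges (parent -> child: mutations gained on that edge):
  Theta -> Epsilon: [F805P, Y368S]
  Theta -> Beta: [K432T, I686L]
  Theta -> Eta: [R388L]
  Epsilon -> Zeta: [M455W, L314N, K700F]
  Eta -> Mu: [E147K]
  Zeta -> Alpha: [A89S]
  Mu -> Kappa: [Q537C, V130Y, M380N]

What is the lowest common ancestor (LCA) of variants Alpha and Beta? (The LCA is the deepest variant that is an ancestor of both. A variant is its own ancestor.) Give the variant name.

Answer: Theta

Derivation:
Path from root to Alpha: Theta -> Epsilon -> Zeta -> Alpha
  ancestors of Alpha: {Theta, Epsilon, Zeta, Alpha}
Path from root to Beta: Theta -> Beta
  ancestors of Beta: {Theta, Beta}
Common ancestors: {Theta}
Walk up from Beta: Beta (not in ancestors of Alpha), Theta (in ancestors of Alpha)
Deepest common ancestor (LCA) = Theta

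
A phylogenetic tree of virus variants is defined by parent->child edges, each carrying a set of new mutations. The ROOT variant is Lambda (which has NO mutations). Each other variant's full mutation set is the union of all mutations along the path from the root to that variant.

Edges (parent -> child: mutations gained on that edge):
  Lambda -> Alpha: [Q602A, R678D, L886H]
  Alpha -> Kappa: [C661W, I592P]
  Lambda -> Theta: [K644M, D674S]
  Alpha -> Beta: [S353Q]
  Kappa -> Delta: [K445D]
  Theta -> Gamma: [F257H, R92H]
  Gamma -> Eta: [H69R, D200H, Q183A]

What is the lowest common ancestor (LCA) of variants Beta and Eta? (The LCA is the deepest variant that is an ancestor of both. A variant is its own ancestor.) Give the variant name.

Answer: Lambda

Derivation:
Path from root to Beta: Lambda -> Alpha -> Beta
  ancestors of Beta: {Lambda, Alpha, Beta}
Path from root to Eta: Lambda -> Theta -> Gamma -> Eta
  ancestors of Eta: {Lambda, Theta, Gamma, Eta}
Common ancestors: {Lambda}
Walk up from Eta: Eta (not in ancestors of Beta), Gamma (not in ancestors of Beta), Theta (not in ancestors of Beta), Lambda (in ancestors of Beta)
Deepest common ancestor (LCA) = Lambda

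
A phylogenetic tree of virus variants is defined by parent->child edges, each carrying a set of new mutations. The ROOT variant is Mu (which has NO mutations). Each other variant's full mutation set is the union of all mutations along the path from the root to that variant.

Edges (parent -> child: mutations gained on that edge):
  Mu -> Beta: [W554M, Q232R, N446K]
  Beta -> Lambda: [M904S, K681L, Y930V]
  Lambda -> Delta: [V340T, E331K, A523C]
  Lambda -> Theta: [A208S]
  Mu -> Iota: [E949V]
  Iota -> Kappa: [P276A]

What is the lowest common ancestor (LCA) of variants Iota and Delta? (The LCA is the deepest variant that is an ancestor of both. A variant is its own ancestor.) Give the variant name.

Answer: Mu

Derivation:
Path from root to Iota: Mu -> Iota
  ancestors of Iota: {Mu, Iota}
Path from root to Delta: Mu -> Beta -> Lambda -> Delta
  ancestors of Delta: {Mu, Beta, Lambda, Delta}
Common ancestors: {Mu}
Walk up from Delta: Delta (not in ancestors of Iota), Lambda (not in ancestors of Iota), Beta (not in ancestors of Iota), Mu (in ancestors of Iota)
Deepest common ancestor (LCA) = Mu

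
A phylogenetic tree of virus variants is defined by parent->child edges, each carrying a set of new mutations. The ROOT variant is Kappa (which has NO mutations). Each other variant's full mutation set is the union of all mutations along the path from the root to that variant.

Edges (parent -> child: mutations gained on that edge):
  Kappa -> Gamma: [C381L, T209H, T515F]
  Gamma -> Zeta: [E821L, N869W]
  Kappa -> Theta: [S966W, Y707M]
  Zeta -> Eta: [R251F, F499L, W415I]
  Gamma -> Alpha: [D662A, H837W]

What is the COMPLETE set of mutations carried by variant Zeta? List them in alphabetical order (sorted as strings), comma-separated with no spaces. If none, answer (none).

Answer: C381L,E821L,N869W,T209H,T515F

Derivation:
At Kappa: gained [] -> total []
At Gamma: gained ['C381L', 'T209H', 'T515F'] -> total ['C381L', 'T209H', 'T515F']
At Zeta: gained ['E821L', 'N869W'] -> total ['C381L', 'E821L', 'N869W', 'T209H', 'T515F']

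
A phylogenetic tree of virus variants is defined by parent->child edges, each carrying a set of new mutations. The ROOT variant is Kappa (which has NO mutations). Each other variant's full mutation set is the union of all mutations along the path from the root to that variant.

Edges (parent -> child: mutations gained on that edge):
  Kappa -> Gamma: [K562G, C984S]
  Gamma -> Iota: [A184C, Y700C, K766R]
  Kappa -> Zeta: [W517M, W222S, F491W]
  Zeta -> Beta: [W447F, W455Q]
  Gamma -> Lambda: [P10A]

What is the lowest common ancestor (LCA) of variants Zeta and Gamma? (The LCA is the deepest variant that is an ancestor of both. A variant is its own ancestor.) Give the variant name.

Path from root to Zeta: Kappa -> Zeta
  ancestors of Zeta: {Kappa, Zeta}
Path from root to Gamma: Kappa -> Gamma
  ancestors of Gamma: {Kappa, Gamma}
Common ancestors: {Kappa}
Walk up from Gamma: Gamma (not in ancestors of Zeta), Kappa (in ancestors of Zeta)
Deepest common ancestor (LCA) = Kappa

Answer: Kappa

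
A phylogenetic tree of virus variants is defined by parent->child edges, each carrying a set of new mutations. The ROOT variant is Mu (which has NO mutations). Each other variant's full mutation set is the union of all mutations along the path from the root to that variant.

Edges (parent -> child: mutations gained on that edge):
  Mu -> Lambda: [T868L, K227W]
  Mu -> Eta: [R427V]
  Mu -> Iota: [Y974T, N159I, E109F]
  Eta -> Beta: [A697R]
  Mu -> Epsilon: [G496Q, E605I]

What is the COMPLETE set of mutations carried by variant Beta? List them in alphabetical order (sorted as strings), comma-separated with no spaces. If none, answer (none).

Answer: A697R,R427V

Derivation:
At Mu: gained [] -> total []
At Eta: gained ['R427V'] -> total ['R427V']
At Beta: gained ['A697R'] -> total ['A697R', 'R427V']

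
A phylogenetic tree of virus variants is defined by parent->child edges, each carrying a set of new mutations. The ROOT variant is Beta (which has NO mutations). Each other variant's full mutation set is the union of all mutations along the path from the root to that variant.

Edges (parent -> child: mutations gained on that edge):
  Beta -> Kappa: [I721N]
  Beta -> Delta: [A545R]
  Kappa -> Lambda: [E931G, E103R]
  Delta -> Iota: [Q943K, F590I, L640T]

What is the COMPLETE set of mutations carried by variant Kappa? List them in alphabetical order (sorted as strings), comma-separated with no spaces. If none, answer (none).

At Beta: gained [] -> total []
At Kappa: gained ['I721N'] -> total ['I721N']

Answer: I721N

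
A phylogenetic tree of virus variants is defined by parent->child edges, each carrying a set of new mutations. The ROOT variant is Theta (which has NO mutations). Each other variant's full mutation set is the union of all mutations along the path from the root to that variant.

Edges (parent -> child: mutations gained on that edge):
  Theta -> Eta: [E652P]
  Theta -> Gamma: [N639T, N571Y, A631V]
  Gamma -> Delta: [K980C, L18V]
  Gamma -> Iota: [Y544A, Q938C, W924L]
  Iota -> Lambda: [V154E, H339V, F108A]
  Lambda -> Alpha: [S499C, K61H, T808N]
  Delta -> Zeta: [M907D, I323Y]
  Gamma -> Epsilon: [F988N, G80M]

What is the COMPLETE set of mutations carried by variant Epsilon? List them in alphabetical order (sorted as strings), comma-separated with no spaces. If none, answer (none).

At Theta: gained [] -> total []
At Gamma: gained ['N639T', 'N571Y', 'A631V'] -> total ['A631V', 'N571Y', 'N639T']
At Epsilon: gained ['F988N', 'G80M'] -> total ['A631V', 'F988N', 'G80M', 'N571Y', 'N639T']

Answer: A631V,F988N,G80M,N571Y,N639T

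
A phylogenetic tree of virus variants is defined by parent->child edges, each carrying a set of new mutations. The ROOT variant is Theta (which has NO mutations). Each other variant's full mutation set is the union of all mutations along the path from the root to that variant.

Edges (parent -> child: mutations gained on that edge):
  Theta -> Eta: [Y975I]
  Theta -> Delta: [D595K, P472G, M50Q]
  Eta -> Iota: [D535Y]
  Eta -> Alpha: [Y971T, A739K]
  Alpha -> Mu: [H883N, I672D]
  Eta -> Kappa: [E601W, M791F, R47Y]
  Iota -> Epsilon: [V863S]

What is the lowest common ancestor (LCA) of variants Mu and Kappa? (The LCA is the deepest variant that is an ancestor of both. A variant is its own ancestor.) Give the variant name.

Answer: Eta

Derivation:
Path from root to Mu: Theta -> Eta -> Alpha -> Mu
  ancestors of Mu: {Theta, Eta, Alpha, Mu}
Path from root to Kappa: Theta -> Eta -> Kappa
  ancestors of Kappa: {Theta, Eta, Kappa}
Common ancestors: {Theta, Eta}
Walk up from Kappa: Kappa (not in ancestors of Mu), Eta (in ancestors of Mu), Theta (in ancestors of Mu)
Deepest common ancestor (LCA) = Eta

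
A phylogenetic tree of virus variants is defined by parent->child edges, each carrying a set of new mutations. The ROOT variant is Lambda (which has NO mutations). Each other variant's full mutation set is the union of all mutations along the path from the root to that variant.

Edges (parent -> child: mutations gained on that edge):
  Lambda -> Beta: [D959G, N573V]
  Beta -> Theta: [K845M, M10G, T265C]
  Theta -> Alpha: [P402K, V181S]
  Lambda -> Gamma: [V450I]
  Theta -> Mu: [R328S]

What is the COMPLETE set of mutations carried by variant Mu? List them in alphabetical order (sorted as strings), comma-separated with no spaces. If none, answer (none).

At Lambda: gained [] -> total []
At Beta: gained ['D959G', 'N573V'] -> total ['D959G', 'N573V']
At Theta: gained ['K845M', 'M10G', 'T265C'] -> total ['D959G', 'K845M', 'M10G', 'N573V', 'T265C']
At Mu: gained ['R328S'] -> total ['D959G', 'K845M', 'M10G', 'N573V', 'R328S', 'T265C']

Answer: D959G,K845M,M10G,N573V,R328S,T265C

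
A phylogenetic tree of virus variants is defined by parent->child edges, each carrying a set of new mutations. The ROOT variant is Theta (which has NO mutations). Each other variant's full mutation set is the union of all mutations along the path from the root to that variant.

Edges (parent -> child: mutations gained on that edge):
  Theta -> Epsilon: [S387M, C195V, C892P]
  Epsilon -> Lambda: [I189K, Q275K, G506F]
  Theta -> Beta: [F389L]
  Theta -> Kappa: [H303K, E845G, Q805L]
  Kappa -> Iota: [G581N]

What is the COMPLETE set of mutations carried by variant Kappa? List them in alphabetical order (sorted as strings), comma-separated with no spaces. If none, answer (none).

Answer: E845G,H303K,Q805L

Derivation:
At Theta: gained [] -> total []
At Kappa: gained ['H303K', 'E845G', 'Q805L'] -> total ['E845G', 'H303K', 'Q805L']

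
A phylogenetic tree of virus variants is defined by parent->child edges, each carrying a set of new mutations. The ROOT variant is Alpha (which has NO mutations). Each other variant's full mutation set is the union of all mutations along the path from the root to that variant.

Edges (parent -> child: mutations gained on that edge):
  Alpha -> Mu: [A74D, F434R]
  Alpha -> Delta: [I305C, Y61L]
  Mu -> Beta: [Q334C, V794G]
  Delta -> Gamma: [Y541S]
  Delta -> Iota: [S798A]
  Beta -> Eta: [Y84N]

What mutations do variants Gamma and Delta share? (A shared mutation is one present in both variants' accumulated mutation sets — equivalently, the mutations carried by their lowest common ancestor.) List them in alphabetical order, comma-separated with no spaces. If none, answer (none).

Accumulating mutations along path to Gamma:
  At Alpha: gained [] -> total []
  At Delta: gained ['I305C', 'Y61L'] -> total ['I305C', 'Y61L']
  At Gamma: gained ['Y541S'] -> total ['I305C', 'Y541S', 'Y61L']
Mutations(Gamma) = ['I305C', 'Y541S', 'Y61L']
Accumulating mutations along path to Delta:
  At Alpha: gained [] -> total []
  At Delta: gained ['I305C', 'Y61L'] -> total ['I305C', 'Y61L']
Mutations(Delta) = ['I305C', 'Y61L']
Intersection: ['I305C', 'Y541S', 'Y61L'] ∩ ['I305C', 'Y61L'] = ['I305C', 'Y61L']

Answer: I305C,Y61L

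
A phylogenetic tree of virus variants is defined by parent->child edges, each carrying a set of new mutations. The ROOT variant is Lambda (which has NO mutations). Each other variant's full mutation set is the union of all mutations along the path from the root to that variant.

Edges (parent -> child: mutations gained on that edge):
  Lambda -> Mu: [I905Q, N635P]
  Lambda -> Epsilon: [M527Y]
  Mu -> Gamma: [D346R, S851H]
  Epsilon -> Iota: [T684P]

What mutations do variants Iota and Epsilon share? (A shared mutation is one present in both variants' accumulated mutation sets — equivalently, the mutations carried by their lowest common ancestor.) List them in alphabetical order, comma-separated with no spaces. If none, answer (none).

Accumulating mutations along path to Iota:
  At Lambda: gained [] -> total []
  At Epsilon: gained ['M527Y'] -> total ['M527Y']
  At Iota: gained ['T684P'] -> total ['M527Y', 'T684P']
Mutations(Iota) = ['M527Y', 'T684P']
Accumulating mutations along path to Epsilon:
  At Lambda: gained [] -> total []
  At Epsilon: gained ['M527Y'] -> total ['M527Y']
Mutations(Epsilon) = ['M527Y']
Intersection: ['M527Y', 'T684P'] ∩ ['M527Y'] = ['M527Y']

Answer: M527Y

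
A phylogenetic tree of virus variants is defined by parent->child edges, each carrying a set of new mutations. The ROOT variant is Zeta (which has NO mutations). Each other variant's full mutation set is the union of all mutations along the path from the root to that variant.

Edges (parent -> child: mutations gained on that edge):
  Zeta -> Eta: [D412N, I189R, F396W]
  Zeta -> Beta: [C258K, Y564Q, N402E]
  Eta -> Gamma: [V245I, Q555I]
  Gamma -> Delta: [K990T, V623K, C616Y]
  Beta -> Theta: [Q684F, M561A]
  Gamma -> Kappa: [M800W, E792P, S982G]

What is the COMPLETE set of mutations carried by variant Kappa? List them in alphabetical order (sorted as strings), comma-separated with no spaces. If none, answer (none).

Answer: D412N,E792P,F396W,I189R,M800W,Q555I,S982G,V245I

Derivation:
At Zeta: gained [] -> total []
At Eta: gained ['D412N', 'I189R', 'F396W'] -> total ['D412N', 'F396W', 'I189R']
At Gamma: gained ['V245I', 'Q555I'] -> total ['D412N', 'F396W', 'I189R', 'Q555I', 'V245I']
At Kappa: gained ['M800W', 'E792P', 'S982G'] -> total ['D412N', 'E792P', 'F396W', 'I189R', 'M800W', 'Q555I', 'S982G', 'V245I']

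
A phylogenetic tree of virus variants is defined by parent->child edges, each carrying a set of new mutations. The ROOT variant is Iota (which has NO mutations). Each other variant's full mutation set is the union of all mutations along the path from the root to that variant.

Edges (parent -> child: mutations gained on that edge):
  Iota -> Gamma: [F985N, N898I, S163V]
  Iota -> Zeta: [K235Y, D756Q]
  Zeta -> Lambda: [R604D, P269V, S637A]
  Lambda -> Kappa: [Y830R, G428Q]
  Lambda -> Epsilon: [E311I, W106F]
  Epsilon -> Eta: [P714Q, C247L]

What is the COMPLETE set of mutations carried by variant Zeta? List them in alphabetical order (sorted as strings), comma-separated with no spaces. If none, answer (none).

Answer: D756Q,K235Y

Derivation:
At Iota: gained [] -> total []
At Zeta: gained ['K235Y', 'D756Q'] -> total ['D756Q', 'K235Y']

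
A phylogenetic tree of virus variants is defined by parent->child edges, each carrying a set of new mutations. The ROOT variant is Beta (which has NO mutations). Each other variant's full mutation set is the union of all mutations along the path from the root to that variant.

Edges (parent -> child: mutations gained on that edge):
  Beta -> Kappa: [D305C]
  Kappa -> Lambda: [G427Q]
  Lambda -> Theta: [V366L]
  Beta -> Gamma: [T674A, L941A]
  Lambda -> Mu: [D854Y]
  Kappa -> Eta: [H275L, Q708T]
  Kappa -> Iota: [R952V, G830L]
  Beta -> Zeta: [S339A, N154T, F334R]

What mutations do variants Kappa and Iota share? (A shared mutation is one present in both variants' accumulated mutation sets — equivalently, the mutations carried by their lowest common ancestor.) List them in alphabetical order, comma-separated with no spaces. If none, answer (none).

Accumulating mutations along path to Kappa:
  At Beta: gained [] -> total []
  At Kappa: gained ['D305C'] -> total ['D305C']
Mutations(Kappa) = ['D305C']
Accumulating mutations along path to Iota:
  At Beta: gained [] -> total []
  At Kappa: gained ['D305C'] -> total ['D305C']
  At Iota: gained ['R952V', 'G830L'] -> total ['D305C', 'G830L', 'R952V']
Mutations(Iota) = ['D305C', 'G830L', 'R952V']
Intersection: ['D305C'] ∩ ['D305C', 'G830L', 'R952V'] = ['D305C']

Answer: D305C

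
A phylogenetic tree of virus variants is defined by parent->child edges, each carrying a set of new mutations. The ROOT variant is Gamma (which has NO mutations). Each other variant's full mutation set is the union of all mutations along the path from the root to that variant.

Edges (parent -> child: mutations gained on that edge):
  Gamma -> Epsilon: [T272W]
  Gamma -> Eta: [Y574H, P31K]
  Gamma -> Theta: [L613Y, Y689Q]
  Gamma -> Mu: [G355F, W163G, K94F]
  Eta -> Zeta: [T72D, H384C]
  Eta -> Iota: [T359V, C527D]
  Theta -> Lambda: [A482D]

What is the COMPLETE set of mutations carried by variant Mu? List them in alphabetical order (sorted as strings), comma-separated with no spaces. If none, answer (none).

Answer: G355F,K94F,W163G

Derivation:
At Gamma: gained [] -> total []
At Mu: gained ['G355F', 'W163G', 'K94F'] -> total ['G355F', 'K94F', 'W163G']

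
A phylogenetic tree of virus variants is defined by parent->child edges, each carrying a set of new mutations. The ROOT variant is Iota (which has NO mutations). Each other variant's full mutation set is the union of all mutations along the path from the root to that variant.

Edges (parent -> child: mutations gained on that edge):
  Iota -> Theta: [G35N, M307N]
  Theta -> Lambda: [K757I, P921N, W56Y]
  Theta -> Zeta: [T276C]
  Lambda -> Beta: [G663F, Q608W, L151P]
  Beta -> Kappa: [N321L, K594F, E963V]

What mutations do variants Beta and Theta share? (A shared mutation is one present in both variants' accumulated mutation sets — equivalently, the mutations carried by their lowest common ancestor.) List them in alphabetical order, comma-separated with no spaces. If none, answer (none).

Answer: G35N,M307N

Derivation:
Accumulating mutations along path to Beta:
  At Iota: gained [] -> total []
  At Theta: gained ['G35N', 'M307N'] -> total ['G35N', 'M307N']
  At Lambda: gained ['K757I', 'P921N', 'W56Y'] -> total ['G35N', 'K757I', 'M307N', 'P921N', 'W56Y']
  At Beta: gained ['G663F', 'Q608W', 'L151P'] -> total ['G35N', 'G663F', 'K757I', 'L151P', 'M307N', 'P921N', 'Q608W', 'W56Y']
Mutations(Beta) = ['G35N', 'G663F', 'K757I', 'L151P', 'M307N', 'P921N', 'Q608W', 'W56Y']
Accumulating mutations along path to Theta:
  At Iota: gained [] -> total []
  At Theta: gained ['G35N', 'M307N'] -> total ['G35N', 'M307N']
Mutations(Theta) = ['G35N', 'M307N']
Intersection: ['G35N', 'G663F', 'K757I', 'L151P', 'M307N', 'P921N', 'Q608W', 'W56Y'] ∩ ['G35N', 'M307N'] = ['G35N', 'M307N']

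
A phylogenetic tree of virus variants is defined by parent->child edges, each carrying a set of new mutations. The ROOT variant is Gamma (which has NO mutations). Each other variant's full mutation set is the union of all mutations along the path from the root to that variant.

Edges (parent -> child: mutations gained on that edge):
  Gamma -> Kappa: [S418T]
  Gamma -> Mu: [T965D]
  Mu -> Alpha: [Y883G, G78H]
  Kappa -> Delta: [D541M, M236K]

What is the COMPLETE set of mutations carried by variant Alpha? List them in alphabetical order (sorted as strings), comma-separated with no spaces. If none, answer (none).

Answer: G78H,T965D,Y883G

Derivation:
At Gamma: gained [] -> total []
At Mu: gained ['T965D'] -> total ['T965D']
At Alpha: gained ['Y883G', 'G78H'] -> total ['G78H', 'T965D', 'Y883G']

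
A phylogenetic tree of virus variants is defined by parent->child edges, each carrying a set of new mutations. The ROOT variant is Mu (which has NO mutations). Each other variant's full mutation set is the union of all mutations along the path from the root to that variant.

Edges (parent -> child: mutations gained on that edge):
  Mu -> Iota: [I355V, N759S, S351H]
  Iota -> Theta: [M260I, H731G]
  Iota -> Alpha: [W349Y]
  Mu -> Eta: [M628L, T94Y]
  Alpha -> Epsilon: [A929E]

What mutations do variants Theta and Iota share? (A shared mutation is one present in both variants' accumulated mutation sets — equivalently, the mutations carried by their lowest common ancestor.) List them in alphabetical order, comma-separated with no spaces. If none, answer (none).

Answer: I355V,N759S,S351H

Derivation:
Accumulating mutations along path to Theta:
  At Mu: gained [] -> total []
  At Iota: gained ['I355V', 'N759S', 'S351H'] -> total ['I355V', 'N759S', 'S351H']
  At Theta: gained ['M260I', 'H731G'] -> total ['H731G', 'I355V', 'M260I', 'N759S', 'S351H']
Mutations(Theta) = ['H731G', 'I355V', 'M260I', 'N759S', 'S351H']
Accumulating mutations along path to Iota:
  At Mu: gained [] -> total []
  At Iota: gained ['I355V', 'N759S', 'S351H'] -> total ['I355V', 'N759S', 'S351H']
Mutations(Iota) = ['I355V', 'N759S', 'S351H']
Intersection: ['H731G', 'I355V', 'M260I', 'N759S', 'S351H'] ∩ ['I355V', 'N759S', 'S351H'] = ['I355V', 'N759S', 'S351H']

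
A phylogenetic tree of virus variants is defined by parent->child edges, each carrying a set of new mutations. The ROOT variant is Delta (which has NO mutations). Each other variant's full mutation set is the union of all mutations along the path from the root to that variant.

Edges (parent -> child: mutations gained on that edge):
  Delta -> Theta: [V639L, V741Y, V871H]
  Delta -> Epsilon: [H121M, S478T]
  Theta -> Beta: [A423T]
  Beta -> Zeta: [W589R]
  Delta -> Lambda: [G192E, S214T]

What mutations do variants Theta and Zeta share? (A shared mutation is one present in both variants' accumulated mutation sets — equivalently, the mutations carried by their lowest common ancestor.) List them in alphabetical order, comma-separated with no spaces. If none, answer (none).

Answer: V639L,V741Y,V871H

Derivation:
Accumulating mutations along path to Theta:
  At Delta: gained [] -> total []
  At Theta: gained ['V639L', 'V741Y', 'V871H'] -> total ['V639L', 'V741Y', 'V871H']
Mutations(Theta) = ['V639L', 'V741Y', 'V871H']
Accumulating mutations along path to Zeta:
  At Delta: gained [] -> total []
  At Theta: gained ['V639L', 'V741Y', 'V871H'] -> total ['V639L', 'V741Y', 'V871H']
  At Beta: gained ['A423T'] -> total ['A423T', 'V639L', 'V741Y', 'V871H']
  At Zeta: gained ['W589R'] -> total ['A423T', 'V639L', 'V741Y', 'V871H', 'W589R']
Mutations(Zeta) = ['A423T', 'V639L', 'V741Y', 'V871H', 'W589R']
Intersection: ['V639L', 'V741Y', 'V871H'] ∩ ['A423T', 'V639L', 'V741Y', 'V871H', 'W589R'] = ['V639L', 'V741Y', 'V871H']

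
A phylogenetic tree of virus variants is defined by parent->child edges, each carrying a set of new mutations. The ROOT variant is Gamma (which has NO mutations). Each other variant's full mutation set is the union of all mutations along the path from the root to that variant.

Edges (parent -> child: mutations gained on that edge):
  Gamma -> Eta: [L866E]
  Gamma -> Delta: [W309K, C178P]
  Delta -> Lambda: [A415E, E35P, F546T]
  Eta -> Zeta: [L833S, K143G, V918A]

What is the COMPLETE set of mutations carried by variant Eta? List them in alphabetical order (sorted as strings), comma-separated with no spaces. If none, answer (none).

Answer: L866E

Derivation:
At Gamma: gained [] -> total []
At Eta: gained ['L866E'] -> total ['L866E']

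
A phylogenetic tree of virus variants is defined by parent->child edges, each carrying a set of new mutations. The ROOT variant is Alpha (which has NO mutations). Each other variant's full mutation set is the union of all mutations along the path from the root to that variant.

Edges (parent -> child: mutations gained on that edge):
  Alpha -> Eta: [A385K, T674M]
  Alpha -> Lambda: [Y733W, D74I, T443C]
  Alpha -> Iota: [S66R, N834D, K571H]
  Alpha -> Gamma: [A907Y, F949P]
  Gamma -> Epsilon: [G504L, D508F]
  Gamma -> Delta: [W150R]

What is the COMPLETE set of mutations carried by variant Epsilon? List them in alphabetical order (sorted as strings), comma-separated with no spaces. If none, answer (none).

At Alpha: gained [] -> total []
At Gamma: gained ['A907Y', 'F949P'] -> total ['A907Y', 'F949P']
At Epsilon: gained ['G504L', 'D508F'] -> total ['A907Y', 'D508F', 'F949P', 'G504L']

Answer: A907Y,D508F,F949P,G504L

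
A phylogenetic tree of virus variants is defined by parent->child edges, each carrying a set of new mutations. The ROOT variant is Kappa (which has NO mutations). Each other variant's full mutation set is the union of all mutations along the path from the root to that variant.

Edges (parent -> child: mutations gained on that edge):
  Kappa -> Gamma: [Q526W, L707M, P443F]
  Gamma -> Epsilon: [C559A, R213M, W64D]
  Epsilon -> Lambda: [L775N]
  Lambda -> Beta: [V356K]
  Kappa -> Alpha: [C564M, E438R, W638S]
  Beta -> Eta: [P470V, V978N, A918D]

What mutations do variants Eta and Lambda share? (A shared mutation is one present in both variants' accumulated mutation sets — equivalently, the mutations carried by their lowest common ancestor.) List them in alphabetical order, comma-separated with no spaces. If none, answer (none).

Accumulating mutations along path to Eta:
  At Kappa: gained [] -> total []
  At Gamma: gained ['Q526W', 'L707M', 'P443F'] -> total ['L707M', 'P443F', 'Q526W']
  At Epsilon: gained ['C559A', 'R213M', 'W64D'] -> total ['C559A', 'L707M', 'P443F', 'Q526W', 'R213M', 'W64D']
  At Lambda: gained ['L775N'] -> total ['C559A', 'L707M', 'L775N', 'P443F', 'Q526W', 'R213M', 'W64D']
  At Beta: gained ['V356K'] -> total ['C559A', 'L707M', 'L775N', 'P443F', 'Q526W', 'R213M', 'V356K', 'W64D']
  At Eta: gained ['P470V', 'V978N', 'A918D'] -> total ['A918D', 'C559A', 'L707M', 'L775N', 'P443F', 'P470V', 'Q526W', 'R213M', 'V356K', 'V978N', 'W64D']
Mutations(Eta) = ['A918D', 'C559A', 'L707M', 'L775N', 'P443F', 'P470V', 'Q526W', 'R213M', 'V356K', 'V978N', 'W64D']
Accumulating mutations along path to Lambda:
  At Kappa: gained [] -> total []
  At Gamma: gained ['Q526W', 'L707M', 'P443F'] -> total ['L707M', 'P443F', 'Q526W']
  At Epsilon: gained ['C559A', 'R213M', 'W64D'] -> total ['C559A', 'L707M', 'P443F', 'Q526W', 'R213M', 'W64D']
  At Lambda: gained ['L775N'] -> total ['C559A', 'L707M', 'L775N', 'P443F', 'Q526W', 'R213M', 'W64D']
Mutations(Lambda) = ['C559A', 'L707M', 'L775N', 'P443F', 'Q526W', 'R213M', 'W64D']
Intersection: ['A918D', 'C559A', 'L707M', 'L775N', 'P443F', 'P470V', 'Q526W', 'R213M', 'V356K', 'V978N', 'W64D'] ∩ ['C559A', 'L707M', 'L775N', 'P443F', 'Q526W', 'R213M', 'W64D'] = ['C559A', 'L707M', 'L775N', 'P443F', 'Q526W', 'R213M', 'W64D']

Answer: C559A,L707M,L775N,P443F,Q526W,R213M,W64D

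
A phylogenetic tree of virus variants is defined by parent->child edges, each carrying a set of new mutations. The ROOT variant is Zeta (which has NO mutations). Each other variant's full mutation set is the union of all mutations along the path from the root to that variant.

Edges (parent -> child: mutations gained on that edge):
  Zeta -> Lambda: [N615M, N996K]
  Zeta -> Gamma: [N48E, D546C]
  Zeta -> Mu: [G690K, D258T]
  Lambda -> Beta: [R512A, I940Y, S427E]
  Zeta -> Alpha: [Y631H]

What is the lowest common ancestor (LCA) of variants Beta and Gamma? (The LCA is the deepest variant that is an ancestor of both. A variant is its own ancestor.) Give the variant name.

Answer: Zeta

Derivation:
Path from root to Beta: Zeta -> Lambda -> Beta
  ancestors of Beta: {Zeta, Lambda, Beta}
Path from root to Gamma: Zeta -> Gamma
  ancestors of Gamma: {Zeta, Gamma}
Common ancestors: {Zeta}
Walk up from Gamma: Gamma (not in ancestors of Beta), Zeta (in ancestors of Beta)
Deepest common ancestor (LCA) = Zeta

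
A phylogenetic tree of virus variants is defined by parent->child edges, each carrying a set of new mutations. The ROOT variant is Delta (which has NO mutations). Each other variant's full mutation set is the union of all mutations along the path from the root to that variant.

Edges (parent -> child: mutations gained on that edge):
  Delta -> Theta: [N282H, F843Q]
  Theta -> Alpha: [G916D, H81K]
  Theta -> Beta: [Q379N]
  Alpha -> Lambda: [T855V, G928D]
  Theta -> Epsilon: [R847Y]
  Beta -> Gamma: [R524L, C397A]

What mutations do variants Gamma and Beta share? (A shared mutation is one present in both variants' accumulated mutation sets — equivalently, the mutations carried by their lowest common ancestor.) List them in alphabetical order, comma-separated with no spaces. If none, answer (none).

Accumulating mutations along path to Gamma:
  At Delta: gained [] -> total []
  At Theta: gained ['N282H', 'F843Q'] -> total ['F843Q', 'N282H']
  At Beta: gained ['Q379N'] -> total ['F843Q', 'N282H', 'Q379N']
  At Gamma: gained ['R524L', 'C397A'] -> total ['C397A', 'F843Q', 'N282H', 'Q379N', 'R524L']
Mutations(Gamma) = ['C397A', 'F843Q', 'N282H', 'Q379N', 'R524L']
Accumulating mutations along path to Beta:
  At Delta: gained [] -> total []
  At Theta: gained ['N282H', 'F843Q'] -> total ['F843Q', 'N282H']
  At Beta: gained ['Q379N'] -> total ['F843Q', 'N282H', 'Q379N']
Mutations(Beta) = ['F843Q', 'N282H', 'Q379N']
Intersection: ['C397A', 'F843Q', 'N282H', 'Q379N', 'R524L'] ∩ ['F843Q', 'N282H', 'Q379N'] = ['F843Q', 'N282H', 'Q379N']

Answer: F843Q,N282H,Q379N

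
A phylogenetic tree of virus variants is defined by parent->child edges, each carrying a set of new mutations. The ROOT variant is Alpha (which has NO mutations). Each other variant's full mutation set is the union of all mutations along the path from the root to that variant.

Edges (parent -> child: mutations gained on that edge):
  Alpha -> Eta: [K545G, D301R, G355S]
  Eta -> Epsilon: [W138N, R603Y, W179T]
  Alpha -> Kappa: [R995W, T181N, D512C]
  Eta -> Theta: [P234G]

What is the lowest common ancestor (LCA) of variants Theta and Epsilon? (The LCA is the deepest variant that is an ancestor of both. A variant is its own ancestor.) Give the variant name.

Answer: Eta

Derivation:
Path from root to Theta: Alpha -> Eta -> Theta
  ancestors of Theta: {Alpha, Eta, Theta}
Path from root to Epsilon: Alpha -> Eta -> Epsilon
  ancestors of Epsilon: {Alpha, Eta, Epsilon}
Common ancestors: {Alpha, Eta}
Walk up from Epsilon: Epsilon (not in ancestors of Theta), Eta (in ancestors of Theta), Alpha (in ancestors of Theta)
Deepest common ancestor (LCA) = Eta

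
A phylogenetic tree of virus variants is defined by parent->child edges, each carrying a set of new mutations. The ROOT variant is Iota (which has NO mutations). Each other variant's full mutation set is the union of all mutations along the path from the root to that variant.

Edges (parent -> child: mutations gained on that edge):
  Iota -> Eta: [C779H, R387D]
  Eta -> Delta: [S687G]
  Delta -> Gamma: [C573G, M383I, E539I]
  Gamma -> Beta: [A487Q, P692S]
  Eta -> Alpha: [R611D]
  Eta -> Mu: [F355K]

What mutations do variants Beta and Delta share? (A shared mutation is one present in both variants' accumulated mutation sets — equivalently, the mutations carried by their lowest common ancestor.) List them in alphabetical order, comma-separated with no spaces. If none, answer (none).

Answer: C779H,R387D,S687G

Derivation:
Accumulating mutations along path to Beta:
  At Iota: gained [] -> total []
  At Eta: gained ['C779H', 'R387D'] -> total ['C779H', 'R387D']
  At Delta: gained ['S687G'] -> total ['C779H', 'R387D', 'S687G']
  At Gamma: gained ['C573G', 'M383I', 'E539I'] -> total ['C573G', 'C779H', 'E539I', 'M383I', 'R387D', 'S687G']
  At Beta: gained ['A487Q', 'P692S'] -> total ['A487Q', 'C573G', 'C779H', 'E539I', 'M383I', 'P692S', 'R387D', 'S687G']
Mutations(Beta) = ['A487Q', 'C573G', 'C779H', 'E539I', 'M383I', 'P692S', 'R387D', 'S687G']
Accumulating mutations along path to Delta:
  At Iota: gained [] -> total []
  At Eta: gained ['C779H', 'R387D'] -> total ['C779H', 'R387D']
  At Delta: gained ['S687G'] -> total ['C779H', 'R387D', 'S687G']
Mutations(Delta) = ['C779H', 'R387D', 'S687G']
Intersection: ['A487Q', 'C573G', 'C779H', 'E539I', 'M383I', 'P692S', 'R387D', 'S687G'] ∩ ['C779H', 'R387D', 'S687G'] = ['C779H', 'R387D', 'S687G']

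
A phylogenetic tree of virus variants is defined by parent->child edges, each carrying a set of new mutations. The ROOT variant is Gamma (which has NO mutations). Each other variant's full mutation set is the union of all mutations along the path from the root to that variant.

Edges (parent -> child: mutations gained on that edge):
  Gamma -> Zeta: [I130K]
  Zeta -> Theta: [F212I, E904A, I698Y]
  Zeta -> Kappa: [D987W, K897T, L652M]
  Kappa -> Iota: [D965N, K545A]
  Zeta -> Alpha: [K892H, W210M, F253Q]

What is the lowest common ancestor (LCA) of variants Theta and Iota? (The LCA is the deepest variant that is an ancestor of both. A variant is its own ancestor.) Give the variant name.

Path from root to Theta: Gamma -> Zeta -> Theta
  ancestors of Theta: {Gamma, Zeta, Theta}
Path from root to Iota: Gamma -> Zeta -> Kappa -> Iota
  ancestors of Iota: {Gamma, Zeta, Kappa, Iota}
Common ancestors: {Gamma, Zeta}
Walk up from Iota: Iota (not in ancestors of Theta), Kappa (not in ancestors of Theta), Zeta (in ancestors of Theta), Gamma (in ancestors of Theta)
Deepest common ancestor (LCA) = Zeta

Answer: Zeta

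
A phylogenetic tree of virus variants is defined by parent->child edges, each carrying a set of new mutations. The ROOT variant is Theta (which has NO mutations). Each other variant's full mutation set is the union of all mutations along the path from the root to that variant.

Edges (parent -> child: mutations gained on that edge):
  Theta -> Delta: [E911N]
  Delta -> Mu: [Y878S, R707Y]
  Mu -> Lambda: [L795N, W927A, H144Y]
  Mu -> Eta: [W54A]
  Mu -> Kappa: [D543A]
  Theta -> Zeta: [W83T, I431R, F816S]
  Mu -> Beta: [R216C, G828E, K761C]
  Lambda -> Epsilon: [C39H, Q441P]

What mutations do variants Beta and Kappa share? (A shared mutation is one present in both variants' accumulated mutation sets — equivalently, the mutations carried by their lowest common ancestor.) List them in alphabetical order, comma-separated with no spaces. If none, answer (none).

Answer: E911N,R707Y,Y878S

Derivation:
Accumulating mutations along path to Beta:
  At Theta: gained [] -> total []
  At Delta: gained ['E911N'] -> total ['E911N']
  At Mu: gained ['Y878S', 'R707Y'] -> total ['E911N', 'R707Y', 'Y878S']
  At Beta: gained ['R216C', 'G828E', 'K761C'] -> total ['E911N', 'G828E', 'K761C', 'R216C', 'R707Y', 'Y878S']
Mutations(Beta) = ['E911N', 'G828E', 'K761C', 'R216C', 'R707Y', 'Y878S']
Accumulating mutations along path to Kappa:
  At Theta: gained [] -> total []
  At Delta: gained ['E911N'] -> total ['E911N']
  At Mu: gained ['Y878S', 'R707Y'] -> total ['E911N', 'R707Y', 'Y878S']
  At Kappa: gained ['D543A'] -> total ['D543A', 'E911N', 'R707Y', 'Y878S']
Mutations(Kappa) = ['D543A', 'E911N', 'R707Y', 'Y878S']
Intersection: ['E911N', 'G828E', 'K761C', 'R216C', 'R707Y', 'Y878S'] ∩ ['D543A', 'E911N', 'R707Y', 'Y878S'] = ['E911N', 'R707Y', 'Y878S']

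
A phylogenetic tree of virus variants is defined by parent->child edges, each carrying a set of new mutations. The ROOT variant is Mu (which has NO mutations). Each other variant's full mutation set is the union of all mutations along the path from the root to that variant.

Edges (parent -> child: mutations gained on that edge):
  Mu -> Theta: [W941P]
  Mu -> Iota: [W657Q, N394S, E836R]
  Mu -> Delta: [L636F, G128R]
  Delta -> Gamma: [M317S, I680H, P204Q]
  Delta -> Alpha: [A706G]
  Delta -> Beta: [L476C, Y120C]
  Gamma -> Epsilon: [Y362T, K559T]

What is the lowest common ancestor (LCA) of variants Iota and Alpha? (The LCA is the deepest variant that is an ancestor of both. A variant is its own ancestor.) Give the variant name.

Answer: Mu

Derivation:
Path from root to Iota: Mu -> Iota
  ancestors of Iota: {Mu, Iota}
Path from root to Alpha: Mu -> Delta -> Alpha
  ancestors of Alpha: {Mu, Delta, Alpha}
Common ancestors: {Mu}
Walk up from Alpha: Alpha (not in ancestors of Iota), Delta (not in ancestors of Iota), Mu (in ancestors of Iota)
Deepest common ancestor (LCA) = Mu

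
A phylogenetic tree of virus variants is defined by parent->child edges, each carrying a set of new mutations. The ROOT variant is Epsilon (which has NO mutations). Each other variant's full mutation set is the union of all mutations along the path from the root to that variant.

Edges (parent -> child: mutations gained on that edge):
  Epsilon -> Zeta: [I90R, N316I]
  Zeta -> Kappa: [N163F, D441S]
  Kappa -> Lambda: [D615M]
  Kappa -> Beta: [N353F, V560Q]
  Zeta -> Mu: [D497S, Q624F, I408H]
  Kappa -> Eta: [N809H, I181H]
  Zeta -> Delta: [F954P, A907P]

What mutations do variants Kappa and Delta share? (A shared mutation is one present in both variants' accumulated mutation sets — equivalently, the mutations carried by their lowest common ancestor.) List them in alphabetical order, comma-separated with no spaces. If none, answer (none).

Answer: I90R,N316I

Derivation:
Accumulating mutations along path to Kappa:
  At Epsilon: gained [] -> total []
  At Zeta: gained ['I90R', 'N316I'] -> total ['I90R', 'N316I']
  At Kappa: gained ['N163F', 'D441S'] -> total ['D441S', 'I90R', 'N163F', 'N316I']
Mutations(Kappa) = ['D441S', 'I90R', 'N163F', 'N316I']
Accumulating mutations along path to Delta:
  At Epsilon: gained [] -> total []
  At Zeta: gained ['I90R', 'N316I'] -> total ['I90R', 'N316I']
  At Delta: gained ['F954P', 'A907P'] -> total ['A907P', 'F954P', 'I90R', 'N316I']
Mutations(Delta) = ['A907P', 'F954P', 'I90R', 'N316I']
Intersection: ['D441S', 'I90R', 'N163F', 'N316I'] ∩ ['A907P', 'F954P', 'I90R', 'N316I'] = ['I90R', 'N316I']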